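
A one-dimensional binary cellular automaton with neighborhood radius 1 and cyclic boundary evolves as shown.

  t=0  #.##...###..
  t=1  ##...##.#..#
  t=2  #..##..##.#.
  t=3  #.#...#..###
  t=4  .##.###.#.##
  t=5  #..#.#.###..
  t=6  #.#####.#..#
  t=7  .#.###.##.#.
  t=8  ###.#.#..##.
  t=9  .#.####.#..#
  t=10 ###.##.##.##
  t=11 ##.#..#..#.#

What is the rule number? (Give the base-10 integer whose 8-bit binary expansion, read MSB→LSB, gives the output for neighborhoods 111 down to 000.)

167

  [7] ### => #  t=0,i=8
  [6] ##. => .  t=0,i=3
  [5] #.# => #  t=0,i=1
  [4] #.. => .  t=0,i=4
  [3] .## => .  t=0,i=2
  [2] .#. => #  t=0,i=0
  [1] ..# => #  t=0,i=6
  [0] ... => #  t=0,i=5
  bits 10100111 = 167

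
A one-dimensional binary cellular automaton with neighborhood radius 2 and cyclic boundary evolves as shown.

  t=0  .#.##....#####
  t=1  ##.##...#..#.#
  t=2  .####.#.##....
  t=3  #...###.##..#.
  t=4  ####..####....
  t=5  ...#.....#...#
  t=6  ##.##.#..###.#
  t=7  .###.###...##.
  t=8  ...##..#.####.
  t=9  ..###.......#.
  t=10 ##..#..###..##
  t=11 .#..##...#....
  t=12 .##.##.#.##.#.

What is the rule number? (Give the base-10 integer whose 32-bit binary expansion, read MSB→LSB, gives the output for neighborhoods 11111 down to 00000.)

3161592665

  nb #####: next=#  (t=0,i=11, bit31=1)
  nb ####.: next=.  (t=0,i=12, bit30=0)
  nb ###.#: next=#  (t=0,i=13, bit29=1)
  nb ###..: next=#  (t=4,i=3, bit28=1)
  nb ##.##: next=#  (t=1,i=2, bit27=1)
  nb ##.#.: next=#  (t=0,i=0, bit26=1)
  nb ##..#: next=.  (t=3,i=10, bit25=0)
  nb ##...: next=.  (t=0,i=5, bit24=0)
  nb #.###: next=.  (t=1,i=13, bit23=0)
  nb #.##.: next=#  (t=0,i=3, bit22=1)
  nb #.#.#: next=#  (t=0,i=1, bit21=1)
  nb #.#..: next=#  (t=3,i=0, bit20=1)
  nb #..##: next=.  (t=4,i=5, bit19=0)
  nb #..#.: next=.  (t=1,i=10, bit18=0)
  nb #...#: next=#  (t=1,i=6, bit17=1)
  nb #....: next=.  (t=0,i=6, bit16=0)
  nb .####: next=.  (t=0,i=10, bit15=0)
  nb .###.: next=.  (t=1,i=0, bit14=0)
  nb .##.#: next=.  (t=6,i=4, bit13=0)
  nb .##..: next=#  (t=0,i=4, bit12=1)
  nb .#.##: next=.  (t=0,i=2, bit11=0)
  nb .#.#.: next=.  (t=3,i=13, bit10=0)
  nb .#..#: next=#  (t=1,i=9, bit9=1)
  nb .#...: next=#  (t=3,i=1, bit8=1)
  nb ..###: next=.  (t=0,i=9, bit7=0)
  nb ..##.: next=#  (t=7,i=11, bit6=1)
  nb ..#.#: next=.  (t=1,i=11, bit5=0)
  nb ..#..: next=#  (t=1,i=8, bit4=1)
  nb ...##: next=#  (t=0,i=8, bit3=1)
  nb ...#.: next=.  (t=1,i=7, bit2=0)
  nb ....#: next=.  (t=0,i=7, bit1=0)
  nb .....: next=#  (t=2,i=12, bit0=1)
  bits 10111100011100100001001101011001 = 3161592665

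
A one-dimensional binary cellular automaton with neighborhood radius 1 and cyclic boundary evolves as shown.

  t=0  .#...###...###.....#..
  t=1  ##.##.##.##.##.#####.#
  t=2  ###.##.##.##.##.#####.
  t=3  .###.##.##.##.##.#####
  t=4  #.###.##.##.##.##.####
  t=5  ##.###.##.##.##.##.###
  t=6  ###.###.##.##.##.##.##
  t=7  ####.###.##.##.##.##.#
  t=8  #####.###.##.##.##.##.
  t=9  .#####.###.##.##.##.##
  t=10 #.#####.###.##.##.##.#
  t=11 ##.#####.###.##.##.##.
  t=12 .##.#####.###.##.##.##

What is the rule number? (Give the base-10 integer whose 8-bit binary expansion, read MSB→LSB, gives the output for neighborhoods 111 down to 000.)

  nb ###: next=#  (t=0,i=6, bit7=1)
  nb ##.: next=#  (t=0,i=7, bit6=1)
  nb #.#: next=#  (t=1,i=2, bit5=1)
  nb #..: next=.  (t=0,i=2, bit4=0)
  nb .##: next=.  (t=0,i=5, bit3=0)
  nb .#.: next=#  (t=0,i=1, bit2=1)
  nb ..#: next=#  (t=0,i=0, bit1=1)
  nb ...: next=#  (t=0,i=3, bit0=1)
  bits 11100111 = 231

231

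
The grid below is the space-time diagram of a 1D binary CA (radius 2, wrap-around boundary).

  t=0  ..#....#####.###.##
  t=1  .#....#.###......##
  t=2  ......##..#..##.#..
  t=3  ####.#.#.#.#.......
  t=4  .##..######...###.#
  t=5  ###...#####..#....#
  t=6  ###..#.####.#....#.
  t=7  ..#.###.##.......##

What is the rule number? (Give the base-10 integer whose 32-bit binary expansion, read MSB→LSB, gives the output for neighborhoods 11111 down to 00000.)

3496255017

  #####|#  b31=1 t=0,i=9
  ####.|#  b30=1 t=0,i=10
  ###.#|.  b29=0 t=0,i=11
  ###..|#  b28=1 t=1,i=10
  ##.##|.  b27=0 t=0,i=12
  ##.#.|.  b26=0 t=1,i=0
  ##..#|.  b25=0 t=0,i=0
  ##...|.  b24=0 t=1,i=11
  #.###|.  b23=0 t=0,i=13
  #.##.|#  b22=1 t=0,i=17
  #.#.#|#  b21=1 t=3,i=5
  #.#..|.  b20=0 t=1,i=1
  #..##|.  b19=0 t=2,i=12
  #..#.|#  b18=1 t=0,i=1
  #...#|.  b17=0 t=4,i=12
  #....|.  b16=0 t=0,i=4
  .####|#  b15=1 t=0,i=8
  .###.|.  b14=0 t=0,i=14
  .##.#|.  b13=0 t=1,i=18
  .##..|#  b12=1 t=0,i=18
  .#.##|#  b11=1 t=1,i=7
  .#.#.|#  b10=1 t=3,i=6
  .#..#|#  b9=1 t=2,i=11
  .#...|.  b8=0 t=0,i=3
  ..###|.  b7=0 t=0,i=7
  ..##.|.  b6=0 t=1,i=17
  ..#.#|#  b5=1 t=1,i=6
  ..#..|.  b4=0 t=0,i=2
  ...##|#  b3=1 t=0,i=6
  ...#.|.  b2=0 t=1,i=5
  ....#|.  b1=0 t=0,i=5
  .....|#  b0=1 t=1,i=13
  bits 11010000011001001001111000101001 = 3496255017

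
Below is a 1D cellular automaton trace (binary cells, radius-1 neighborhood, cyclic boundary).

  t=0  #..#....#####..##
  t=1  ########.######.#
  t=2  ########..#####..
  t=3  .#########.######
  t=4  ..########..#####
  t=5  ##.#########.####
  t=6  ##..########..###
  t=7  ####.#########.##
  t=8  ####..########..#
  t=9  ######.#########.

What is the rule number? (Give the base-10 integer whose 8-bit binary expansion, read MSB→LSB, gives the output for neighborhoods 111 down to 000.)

215

  [7] ### => #  t=0,i=9
  [6] ##. => #  t=0,i=0
  [5] #.# => .  t=1,i=8
  [4] #.. => #  t=0,i=1
  [3] .## => .  t=0,i=8
  [2] .#. => #  t=0,i=3
  [1] ..# => #  t=0,i=2
  [0] ... => #  t=0,i=5
  bits 11010111 = 215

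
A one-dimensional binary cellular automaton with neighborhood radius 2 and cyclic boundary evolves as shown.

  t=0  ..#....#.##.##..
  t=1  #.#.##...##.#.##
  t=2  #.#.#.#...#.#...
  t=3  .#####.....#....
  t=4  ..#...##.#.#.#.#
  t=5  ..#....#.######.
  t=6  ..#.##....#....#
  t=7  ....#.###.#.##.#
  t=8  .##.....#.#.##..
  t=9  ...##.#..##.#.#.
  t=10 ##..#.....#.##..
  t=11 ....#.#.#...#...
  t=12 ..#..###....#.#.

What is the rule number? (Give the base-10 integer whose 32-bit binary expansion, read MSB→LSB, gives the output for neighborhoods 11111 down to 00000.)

  ##### -> .   bit 31 = 0  t=3,i=3
  ####. -> .   bit 30 = 0  t=3,i=4
  ###.# -> #   bit 29 = 1  t=1,i=0
  ###.. -> .   bit 28 = 0  t=3,i=5
  ##.## -> .   bit 27 = 0  t=0,i=11
  ##.#. -> .   bit 26 = 0  t=1,i=1
  ##..# -> .   bit 25 = 0  t=10,i=2
  ##... -> #   bit 24 = 1  t=0,i=14
  #.### -> .   bit 23 = 0  t=1,i=14
  #.##. -> #   bit 22 = 1  t=0,i=9
  #.#.# -> #   bit 21 = 1  t=1,i=2
  #.#.. -> .   bit 20 = 0  t=2,i=6
  #..## -> .   bit 19 = 0  t=9,i=8
  #..#. -> .   bit 18 = 0  t=4,i=1
  #...# -> .   bit 17 = 0  t=1,i=7
  #.... -> #   bit 16 = 1  t=0,i=4
  .#### -> #   bit 15 = 1  t=3,i=2
  .###. -> .   bit 14 = 0  t=1,i=15
  .##.# -> #   bit 13 = 1  t=0,i=10
  .##.. -> .   bit 12 = 0  t=0,i=13
  .#.## -> .   bit 11 = 0  t=0,i=8
  .#.#. -> #   bit 10 = 1  t=2,i=1
  .#..# -> .   bit 9 = 0  t=4,i=0
  .#... -> .   bit 8 = 0  t=0,i=3
  ..### -> .   bit 7 = 0  t=3,i=1
  ..##. -> .   bit 6 = 0  t=1,i=9
  ..#.# -> .   bit 5 = 0  t=0,i=7
  ..#.. -> #   bit 4 = 1  t=0,i=2
  ...## -> .   bit 3 = 0  t=1,i=8
  ...#. -> .   bit 2 = 0  t=0,i=1
  ....# -> #   bit 1 = 1  t=0,i=0
  ..... -> .   bit 0 = 0  t=3,i=8
  bits 00100001011000011010010000010010 = 560047122

560047122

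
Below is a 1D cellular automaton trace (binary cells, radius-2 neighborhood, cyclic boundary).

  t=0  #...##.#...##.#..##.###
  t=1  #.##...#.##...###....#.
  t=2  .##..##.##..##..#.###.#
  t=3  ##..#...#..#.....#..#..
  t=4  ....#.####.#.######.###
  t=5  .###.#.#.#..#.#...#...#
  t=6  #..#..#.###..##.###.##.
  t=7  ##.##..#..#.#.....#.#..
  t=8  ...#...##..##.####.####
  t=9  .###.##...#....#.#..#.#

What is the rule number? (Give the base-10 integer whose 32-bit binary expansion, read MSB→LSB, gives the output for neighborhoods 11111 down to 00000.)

811306527

  ##### -> .   bit 31 = 0  t=4,i=15
  ####. -> .   bit 30 = 0  t=0,i=22
  ###.# -> #   bit 29 = 1  t=2,i=20
  ###.. -> #   bit 28 = 1  t=0,i=0
  ##.## -> .   bit 27 = 0  t=0,i=19
  ##.#. -> .   bit 26 = 0  t=0,i=6
  ##..# -> .   bit 25 = 0  t=2,i=3
  ##... -> .   bit 24 = 0  t=0,i=1
  #.### -> .   bit 23 = 0  t=0,i=20
  #.##. -> #   bit 22 = 1  t=1,i=2
  #.#.# -> .   bit 21 = 0  t=1,i=0
  #.#.. -> #   bit 20 = 1  t=0,i=7
  #..## -> #   bit 19 = 1  t=0,i=16
  #..#. -> .   bit 18 = 0  t=2,i=15
  #...# -> #   bit 17 = 1  t=0,i=2
  #.... -> #   bit 16 = 1  t=1,i=18
  .#### -> #   bit 15 = 1  t=0,i=21
  .###. -> .   bit 14 = 0  t=1,i=15
  .##.# -> .   bit 13 = 0  t=0,i=5
  .##.. -> .   bit 12 = 0  t=1,i=3
  .#.## -> #   bit 11 = 1  t=1,i=1
  .#.#. -> #   bit 10 = 1  t=1,i=22
  .#..# -> #   bit 9 = 1  t=0,i=15
  .#... -> .   bit 8 = 0  t=0,i=8
  ..### -> .   bit 7 = 0  t=1,i=14
  ..##. -> .   bit 6 = 0  t=0,i=4
  ..#.# -> .   bit 5 = 0  t=1,i=7
  ..#.. -> #   bit 4 = 1  t=3,i=4
  ...## -> #   bit 3 = 1  t=0,i=3
  ...#. -> #   bit 2 = 1  t=1,i=6
  ....# -> #   bit 1 = 1  t=1,i=19
  ..... -> #   bit 0 = 1  t=3,i=14
  bits 00110000010110111000111000011111 = 811306527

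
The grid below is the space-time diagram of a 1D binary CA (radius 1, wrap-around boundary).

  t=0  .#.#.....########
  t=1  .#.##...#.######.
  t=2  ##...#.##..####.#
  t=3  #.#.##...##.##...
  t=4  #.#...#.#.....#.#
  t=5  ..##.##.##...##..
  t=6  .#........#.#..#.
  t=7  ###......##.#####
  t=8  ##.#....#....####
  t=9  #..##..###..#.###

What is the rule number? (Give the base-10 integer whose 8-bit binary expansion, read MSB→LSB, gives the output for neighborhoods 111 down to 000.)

150

  [7] ### => #  t=0,i=10
  [6] ##. => .  t=0,i=16
  [5] #.# => .  t=0,i=0
  [4] #.. => #  t=0,i=4
  [3] .## => .  t=0,i=9
  [2] .#. => #  t=0,i=1
  [1] ..# => #  t=0,i=8
  [0] ... => .  t=0,i=5
  bits 10010110 = 150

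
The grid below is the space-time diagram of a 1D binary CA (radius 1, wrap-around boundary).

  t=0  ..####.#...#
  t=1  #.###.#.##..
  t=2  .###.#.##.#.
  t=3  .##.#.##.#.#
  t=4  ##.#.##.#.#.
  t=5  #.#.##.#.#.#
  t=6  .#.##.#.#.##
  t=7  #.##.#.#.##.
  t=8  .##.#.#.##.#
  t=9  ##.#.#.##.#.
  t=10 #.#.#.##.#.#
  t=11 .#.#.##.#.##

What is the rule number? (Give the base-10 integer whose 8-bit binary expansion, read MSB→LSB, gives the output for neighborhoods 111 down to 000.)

185

  [7] ### => #  t=0,i=3
  [6] ##. => .  t=0,i=5
  [5] #.# => #  t=0,i=6
  [4] #.. => #  t=0,i=0
  [3] .## => #  t=0,i=2
  [2] .#. => .  t=0,i=7
  [1] ..# => .  t=0,i=1
  [0] ... => #  t=0,i=9
  bits 10111001 = 185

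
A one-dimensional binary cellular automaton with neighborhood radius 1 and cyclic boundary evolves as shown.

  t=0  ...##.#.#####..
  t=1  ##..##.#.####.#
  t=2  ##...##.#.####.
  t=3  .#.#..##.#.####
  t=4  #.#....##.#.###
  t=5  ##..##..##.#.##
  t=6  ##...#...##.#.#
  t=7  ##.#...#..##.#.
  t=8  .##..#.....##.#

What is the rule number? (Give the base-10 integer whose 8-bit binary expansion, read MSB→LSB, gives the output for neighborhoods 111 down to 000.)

  ### -> #   bit 7 = 1  t=0,i=9
  ##. -> #   bit 6 = 1  t=0,i=4
  #.# -> #   bit 5 = 1  t=0,i=5
  #.. -> .   bit 4 = 0  t=0,i=13
  .## -> .   bit 3 = 0  t=0,i=3
  .#. -> .   bit 2 = 0  t=0,i=6
  ..# -> .   bit 1 = 0  t=0,i=2
  ... -> #   bit 0 = 1  t=0,i=0
  bits 11100001 = 225

225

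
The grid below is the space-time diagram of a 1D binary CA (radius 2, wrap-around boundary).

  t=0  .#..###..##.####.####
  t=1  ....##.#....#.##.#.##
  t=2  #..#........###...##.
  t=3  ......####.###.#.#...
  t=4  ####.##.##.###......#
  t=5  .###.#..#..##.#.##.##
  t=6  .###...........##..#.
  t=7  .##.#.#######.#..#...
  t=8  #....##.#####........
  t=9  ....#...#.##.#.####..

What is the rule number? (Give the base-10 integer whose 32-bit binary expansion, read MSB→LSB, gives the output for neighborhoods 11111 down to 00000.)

  [31] ##### => #  t=4,i=1
  [30] ####. => #  t=0,i=14
  [29] ###.# => #  t=0,i=15
  [28] ###.. => .  t=0,i=6
  [27] ##.## => .  t=0,i=11
  [26] ##.#. => .  t=0,i=0
  [25] ##..# => #  t=0,i=7
  [24] ##... => #  t=1,i=0
  [23] #.### => #  t=0,i=12
  [22] #.##. => #  t=1,i=14
  [21] #.#.# => .  t=1,i=17
  [20] #.#.. => .  t=0,i=1
  [19] #..## => .  t=0,i=3
  [18] #..#. => .  t=2,i=2
  [17] #...# => .  t=2,i=16
  [16] #.... => .  t=1,i=1
  [15] .#### => .  t=0,i=13
  [14] .###. => #  t=0,i=5
  [13] .##.# => .  t=0,i=10
  [12] .##.. => .  t=1,i=20
  [11] .#.## => #  t=1,i=13
  [10] .#.#. => .  t=3,i=16
  [9] .#..# => .  t=0,i=2
  [8] .#... => .  t=1,i=8
  [7] ..### => #  t=0,i=4
  [6] ..##. => .  t=0,i=9
  [5] ..#.# => #  t=1,i=12
  [4] ..#.. => .  t=2,i=3
  [3] ...## => #  t=1,i=3
  [2] ...#. => .  t=1,i=11
  [1] ....# => .  t=1,i=2
  [0] ..... => #  t=2,i=6
  bits 11100011110000000100100010101001 = 3821029545

3821029545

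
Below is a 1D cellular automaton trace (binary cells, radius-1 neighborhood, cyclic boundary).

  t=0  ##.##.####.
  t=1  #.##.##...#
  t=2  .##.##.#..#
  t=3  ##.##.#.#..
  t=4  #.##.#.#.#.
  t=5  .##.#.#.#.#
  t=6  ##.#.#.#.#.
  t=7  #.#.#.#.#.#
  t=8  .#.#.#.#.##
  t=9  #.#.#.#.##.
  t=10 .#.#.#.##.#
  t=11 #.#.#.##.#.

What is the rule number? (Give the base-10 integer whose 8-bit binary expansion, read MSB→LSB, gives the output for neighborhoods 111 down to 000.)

56

  nb ###: next=.  (t=0,i=7, bit7=0)
  nb ##.: next=.  (t=0,i=1, bit6=0)
  nb #.#: next=#  (t=0,i=2, bit5=1)
  nb #..: next=#  (t=1,i=7, bit4=1)
  nb .##: next=#  (t=0,i=0, bit3=1)
  nb .#.: next=.  (t=2,i=7, bit2=0)
  nb ..#: next=.  (t=1,i=9, bit1=0)
  nb ...: next=.  (t=1,i=8, bit0=0)
  bits 00111000 = 56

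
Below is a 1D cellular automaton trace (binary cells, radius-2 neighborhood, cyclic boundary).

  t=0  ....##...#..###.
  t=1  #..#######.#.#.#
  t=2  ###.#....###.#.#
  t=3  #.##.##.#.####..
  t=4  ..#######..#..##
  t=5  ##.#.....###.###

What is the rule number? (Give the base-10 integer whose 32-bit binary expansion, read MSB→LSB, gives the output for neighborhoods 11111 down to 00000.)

  nb #####: next=.  (t=1,i=5, bit31=0)
  nb ####.: next=.  (t=1,i=8, bit30=0)
  nb ###.#: next=#  (t=1,i=9, bit29=1)
  nb ###..: next=.  (t=0,i=14, bit28=0)
  nb ##.##: next=#  (t=3,i=4, bit27=1)
  nb ##.#.: next=#  (t=1,i=10, bit26=1)
  nb ##..#: next=#  (t=1,i=1, bit25=1)
  nb ##...: next=#  (t=0,i=6, bit24=1)
  nb #.###: next=.  (t=2,i=15, bit23=0)
  nb #.##.: next=#  (t=1,i=15, bit22=1)
  nb #.#.#: next=#  (t=1,i=11, bit21=1)
  nb #.#..: next=.  (t=2,i=4, bit20=0)
  nb #..##: next=#  (t=0,i=11, bit19=1)
  nb #..#.: next=#  (t=3,i=15, bit18=1)
  nb #...#: next=#  (t=0,i=7, bit17=1)
  nb #....: next=#  (t=0,i=0, bit16=1)
  nb .####: next=#  (t=1,i=4, bit15=1)
  nb .###.: next=#  (t=0,i=13, bit14=1)
  nb .##.#: next=#  (t=3,i=3, bit13=1)
  nb .##..: next=#  (t=0,i=5, bit12=1)
  nb .#.##: next=.  (t=1,i=14, bit11=0)
  nb .#.#.: next=.  (t=1,i=12, bit10=0)
  nb .#..#: next=.  (t=0,i=10, bit9=0)
  nb .#...: next=#  (t=2,i=5, bit8=1)
  nb ..###: next=.  (t=0,i=12, bit7=0)
  nb ..##.: next=#  (t=0,i=4, bit6=1)
  nb ..#.#: next=.  (t=3,i=0, bit5=0)
  nb ..#..: next=#  (t=0,i=9, bit4=1)
  nb ...##: next=#  (t=0,i=3, bit3=1)
  nb ...#.: next=#  (t=0,i=8, bit2=1)
  nb ....#: next=.  (t=0,i=2, bit1=0)
  nb .....: next=.  (t=0,i=1, bit0=0)
  bits 00101111011011111111000101011100 = 795865436

795865436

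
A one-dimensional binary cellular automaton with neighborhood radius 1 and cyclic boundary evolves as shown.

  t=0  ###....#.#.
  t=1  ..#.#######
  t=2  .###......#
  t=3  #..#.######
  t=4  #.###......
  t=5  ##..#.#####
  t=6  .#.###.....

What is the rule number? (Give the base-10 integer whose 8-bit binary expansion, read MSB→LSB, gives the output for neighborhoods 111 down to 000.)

  ### -> .   bit 7 = 0  t=0,i=1
  ##. -> #   bit 6 = 1  t=0,i=2
  #.# -> #   bit 5 = 1  t=0,i=8
  #.. -> .   bit 4 = 0  t=0,i=3
  .## -> .   bit 3 = 0  t=0,i=0
  .#. -> #   bit 2 = 1  t=0,i=7
  ..# -> #   bit 1 = 1  t=0,i=6
  ... -> #   bit 0 = 1  t=0,i=4
  bits 01100111 = 103

103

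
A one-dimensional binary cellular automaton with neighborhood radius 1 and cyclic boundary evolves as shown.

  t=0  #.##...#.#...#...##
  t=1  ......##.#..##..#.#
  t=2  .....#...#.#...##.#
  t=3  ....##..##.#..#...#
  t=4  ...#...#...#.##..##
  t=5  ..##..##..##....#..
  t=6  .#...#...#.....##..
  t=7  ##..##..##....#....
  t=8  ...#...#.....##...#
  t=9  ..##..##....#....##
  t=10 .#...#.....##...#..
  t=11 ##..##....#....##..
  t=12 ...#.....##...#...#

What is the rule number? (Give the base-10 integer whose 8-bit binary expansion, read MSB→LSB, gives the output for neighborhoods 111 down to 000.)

  ### -> #   bit 7 = 1  t=0,i=18
  ##. -> .   bit 6 = 0  t=0,i=0
  #.# -> .   bit 5 = 0  t=0,i=1
  #.. -> .   bit 4 = 0  t=0,i=4
  .## -> .   bit 3 = 0  t=0,i=2
  .#. -> #   bit 2 = 1  t=0,i=7
  ..# -> #   bit 1 = 1  t=0,i=6
  ... -> .   bit 0 = 0  t=0,i=5
  bits 10000110 = 134

134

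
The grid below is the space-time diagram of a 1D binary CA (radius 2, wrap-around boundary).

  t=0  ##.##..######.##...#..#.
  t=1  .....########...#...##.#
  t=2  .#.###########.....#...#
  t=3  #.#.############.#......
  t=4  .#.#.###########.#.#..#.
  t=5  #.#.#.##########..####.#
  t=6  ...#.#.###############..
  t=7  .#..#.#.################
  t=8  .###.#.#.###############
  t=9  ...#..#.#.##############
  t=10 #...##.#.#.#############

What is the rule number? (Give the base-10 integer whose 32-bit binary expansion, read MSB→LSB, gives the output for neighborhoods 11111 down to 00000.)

4078800522

  nb #####: next=#  (t=0,i=9, bit31=1)
  nb ####.: next=#  (t=0,i=11, bit30=1)
  nb ###.#: next=#  (t=0,i=12, bit29=1)
  nb ###..: next=#  (t=1,i=12, bit28=1)
  nb ##.##: next=.  (t=0,i=2, bit27=0)
  nb ##.#.: next=.  (t=1,i=22, bit26=0)
  nb ##..#: next=#  (t=0,i=5, bit25=1)
  nb ##...: next=#  (t=0,i=16, bit24=1)
  nb #.###: next=.  (t=2,i=3, bit23=0)
  nb #.##.: next=.  (t=0,i=0, bit22=0)
  nb #.#.#: next=.  (t=2,i=1, bit21=0)
  nb #.#..: next=#  (t=1,i=23, bit20=1)
  nb #..##: next=#  (t=0,i=6, bit19=1)
  nb #..#.: next=#  (t=0,i=21, bit18=1)
  nb #...#: next=.  (t=0,i=17, bit17=0)
  nb #....: next=#  (t=1,i=1, bit16=1)
  nb .####: next=#  (t=0,i=8, bit15=1)
  nb .###.: next=.  (t=8,i=2, bit14=0)
  nb .##.#: next=.  (t=0,i=1, bit13=0)
  nb .##..: next=.  (t=0,i=4, bit12=0)
  nb .#.##: next=#  (t=0,i=23, bit11=1)
  nb .#.#.: next=#  (t=2,i=0, bit10=1)
  nb .#..#: next=#  (t=0,i=20, bit9=1)
  nb .#...: next=.  (t=1,i=0, bit8=0)
  nb ..###: next=#  (t=0,i=7, bit7=1)
  nb ..##.: next=.  (t=1,i=20, bit6=0)
  nb ..#.#: next=.  (t=0,i=22, bit5=0)
  nb ..#..: next=.  (t=0,i=19, bit4=0)
  nb ...##: next=#  (t=1,i=4, bit3=1)
  nb ...#.: next=.  (t=0,i=18, bit2=0)
  nb ....#: next=#  (t=1,i=3, bit1=1)
  nb .....: next=.  (t=1,i=2, bit0=0)
  bits 11110011000111011000111010001010 = 4078800522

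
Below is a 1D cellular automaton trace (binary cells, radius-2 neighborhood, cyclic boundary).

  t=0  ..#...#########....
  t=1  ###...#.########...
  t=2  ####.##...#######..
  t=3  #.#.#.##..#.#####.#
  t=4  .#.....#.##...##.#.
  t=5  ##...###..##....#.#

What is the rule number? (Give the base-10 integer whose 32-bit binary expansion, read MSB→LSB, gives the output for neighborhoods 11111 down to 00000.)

3708572342

  [31] ##### => #  t=0,i=8
  [30] ####. => #  t=0,i=13
  [29] ###.# => .  t=2,i=3
  [28] ###.. => #  t=0,i=14
  [27] ##.## => #  t=2,i=4
  [26] ##.#. => #  t=3,i=1
  [25] ##..# => .  t=2,i=17
  [24] ##... => #  t=0,i=15
  [23] #.### => .  t=1,i=8
  [22] #.##. => .  t=2,i=5
  [21] #.#.# => .  t=3,i=2
  [20] #.#.. => .  t=4,i=17
  [19] #..## => #  t=2,i=18
  [18] #..#. => #  t=3,i=9
  [17] #...# => .  t=0,i=4
  [16] #.... => .  t=0,i=16
  [15] .#### => .  t=0,i=7
  [14] .###. => #  t=1,i=1
  [13] .##.# => .  t=3,i=0
  [12] .##.. => #  t=2,i=6
  [11] .#.## => .  t=1,i=7
  [10] .#.#. => .  t=3,i=3
  [9] .#..# => #  t=4,i=18
  [8] .#... => .  t=0,i=3
  [7] ..### => #  t=0,i=6
  [6] ..##. => .  t=4,i=14
  [5] ..#.# => #  t=1,i=6
  [4] ..#.. => #  t=0,i=2
  [3] ...## => .  t=0,i=5
  [2] ...#. => #  t=0,i=1
  [1] ....# => #  t=0,i=0
  [0] ..... => .  t=0,i=17
  bits 11011101000011000101001010110110 = 3708572342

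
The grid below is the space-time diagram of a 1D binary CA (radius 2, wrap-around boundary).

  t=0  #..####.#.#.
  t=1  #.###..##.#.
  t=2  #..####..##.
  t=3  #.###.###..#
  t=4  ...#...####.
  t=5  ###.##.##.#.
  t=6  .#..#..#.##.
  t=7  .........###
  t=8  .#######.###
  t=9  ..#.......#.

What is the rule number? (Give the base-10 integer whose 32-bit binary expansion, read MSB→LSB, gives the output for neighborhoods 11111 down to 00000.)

377213319

  nb #####: next=.  (t=8,i=3, bit31=0)
  nb ####.: next=.  (t=0,i=5, bit30=0)
  nb ###.#: next=.  (t=0,i=6, bit29=0)
  nb ###..: next=#  (t=1,i=4, bit28=1)
  nb ##.##: next=.  (t=3,i=1, bit27=0)
  nb ##.#.: next=#  (t=0,i=7, bit26=1)
  nb ##..#: next=#  (t=1,i=5, bit25=1)
  nb ##...: next=.  (t=4,i=11, bit24=0)
  nb #.###: next=.  (t=1,i=2, bit23=0)
  nb #.##.: next=#  (t=5,i=4, bit22=1)
  nb #.#.#: next=#  (t=0,i=8, bit21=1)
  nb #.#..: next=#  (t=0,i=0, bit20=1)
  nb #..##: next=#  (t=0,i=2, bit19=1)
  nb #..#.: next=.  (t=6,i=0, bit18=0)
  nb #...#: next=#  (t=4,i=5, bit17=1)
  nb #....: next=#  (t=4,i=0, bit16=1)
  nb .####: next=#  (t=0,i=4, bit15=1)
  nb .###.: next=#  (t=1,i=3, bit14=1)
  nb .##.#: next=.  (t=1,i=8, bit13=0)
  nb .##..: next=#  (t=6,i=10, bit12=1)
  nb .#.##: next=.  (t=1,i=1, bit11=0)
  nb .#.#.: next=.  (t=0,i=9, bit10=0)
  nb .#..#: next=.  (t=0,i=1, bit9=0)
  nb .#...: next=#  (t=4,i=4, bit8=1)
  nb ..###: next=#  (t=0,i=3, bit7=1)
  nb ..##.: next=.  (t=1,i=7, bit6=0)
  nb ..#.#: next=.  (t=6,i=7, bit5=0)
  nb ..#..: next=.  (t=4,i=3, bit4=0)
  nb ...##: next=.  (t=4,i=6, bit3=0)
  nb ...#.: next=#  (t=4,i=2, bit2=1)
  nb ....#: next=#  (t=4,i=1, bit1=1)
  nb .....: next=#  (t=7,i=2, bit0=1)
  bits 00010110011110111101000110000111 = 377213319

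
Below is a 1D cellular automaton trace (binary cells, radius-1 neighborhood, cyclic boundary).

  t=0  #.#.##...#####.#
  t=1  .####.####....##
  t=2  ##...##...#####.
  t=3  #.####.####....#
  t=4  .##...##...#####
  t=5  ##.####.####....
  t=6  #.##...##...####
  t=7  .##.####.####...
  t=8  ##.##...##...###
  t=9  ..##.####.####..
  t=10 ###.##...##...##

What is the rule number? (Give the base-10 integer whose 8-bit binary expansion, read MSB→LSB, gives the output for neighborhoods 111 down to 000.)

  ### -> .   bit 7 = 0  t=0,i=10
  ##. -> .   bit 6 = 0  t=0,i=0
  #.# -> #   bit 5 = 1  t=0,i=1
  #.. -> #   bit 4 = 1  t=0,i=6
  .## -> #   bit 3 = 1  t=0,i=4
  .#. -> #   bit 2 = 1  t=0,i=2
  ..# -> #   bit 1 = 1  t=0,i=8
  ... -> #   bit 0 = 1  t=0,i=7
  bits 00111111 = 63

63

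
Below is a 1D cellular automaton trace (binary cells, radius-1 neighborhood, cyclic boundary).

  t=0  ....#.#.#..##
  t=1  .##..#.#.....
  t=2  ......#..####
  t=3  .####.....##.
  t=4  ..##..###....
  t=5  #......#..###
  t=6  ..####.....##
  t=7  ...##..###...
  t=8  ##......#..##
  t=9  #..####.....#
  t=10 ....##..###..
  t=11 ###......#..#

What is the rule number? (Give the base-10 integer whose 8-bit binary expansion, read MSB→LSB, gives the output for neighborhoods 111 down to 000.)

161

  ### -> #   bit 7 = 1  t=2,i=10
  ##. -> .   bit 6 = 0  t=0,i=12
  #.# -> #   bit 5 = 1  t=0,i=5
  #.. -> .   bit 4 = 0  t=0,i=0
  .## -> .   bit 3 = 0  t=0,i=11
  .#. -> .   bit 2 = 0  t=0,i=4
  ..# -> .   bit 1 = 0  t=0,i=3
  ... -> #   bit 0 = 1  t=0,i=1
  bits 10100001 = 161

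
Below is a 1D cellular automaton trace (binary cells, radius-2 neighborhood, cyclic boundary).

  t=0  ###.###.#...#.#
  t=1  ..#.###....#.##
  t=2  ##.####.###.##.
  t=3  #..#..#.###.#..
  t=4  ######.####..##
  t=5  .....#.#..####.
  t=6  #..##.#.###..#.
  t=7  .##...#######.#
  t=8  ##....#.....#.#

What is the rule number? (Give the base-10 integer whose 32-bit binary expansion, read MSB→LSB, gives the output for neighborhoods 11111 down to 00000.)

854412950

  ##### -> .   bit 31 = 0  t=4,i=0
  ####. -> .   bit 30 = 0  t=0,i=1
  ###.# -> #   bit 29 = 1  t=0,i=2
  ###.. -> #   bit 28 = 1  t=1,i=6
  ##.## -> .   bit 27 = 0  t=0,i=3
  ##.#. -> .   bit 26 = 0  t=0,i=7
  ##..# -> #   bit 25 = 1  t=1,i=0
  ##... -> .   bit 24 = 0  t=1,i=7
  #.### -> #   bit 23 = 1  t=0,i=4
  #.##. -> #   bit 22 = 1  t=1,i=13
  #.#.# -> #   bit 21 = 1  t=6,i=6
  #.#.. -> .   bit 20 = 0  t=0,i=8
  #..## -> #   bit 19 = 1  t=4,i=12
  #..#. -> #   bit 18 = 1  t=1,i=1
  #...# -> .   bit 17 = 0  t=0,i=10
  #.... -> #   bit 16 = 1  t=1,i=8
  .#### -> .   bit 15 = 0  t=0,i=0
  .###. -> #   bit 14 = 1  t=0,i=5
  .##.# -> .   bit 13 = 0  t=2,i=1
  .##.. -> .   bit 12 = 0  t=1,i=14
  .#.## -> #   bit 11 = 1  t=0,i=13
  .#.#. -> #   bit 10 = 1  t=5,i=6
  .#..# -> #   bit 9 = 1  t=3,i=1
  .#... -> .   bit 8 = 0  t=0,i=9
  ..### -> #   bit 7 = 1  t=4,i=13
  ..##. -> .   bit 6 = 0  t=6,i=3
  ..#.# -> .   bit 5 = 0  t=0,i=12
  ..#.. -> #   bit 4 = 1  t=3,i=0
  ...## -> .   bit 3 = 0  t=7,i=5
  ...#. -> #   bit 2 = 1  t=0,i=11
  ....# -> #   bit 1 = 1  t=1,i=9
  ..... -> .   bit 0 = 0  t=5,i=1
  bits 00110010111011010100111010010110 = 854412950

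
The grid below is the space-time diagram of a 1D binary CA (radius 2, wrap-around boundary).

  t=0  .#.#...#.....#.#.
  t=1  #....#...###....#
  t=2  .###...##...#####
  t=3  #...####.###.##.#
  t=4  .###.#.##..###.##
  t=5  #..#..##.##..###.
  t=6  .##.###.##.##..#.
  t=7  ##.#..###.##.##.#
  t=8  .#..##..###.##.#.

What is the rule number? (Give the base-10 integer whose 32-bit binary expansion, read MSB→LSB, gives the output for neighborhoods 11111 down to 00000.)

  ##### -> #   bit 31 = 1  t=2,i=14
  ####. -> .   bit 30 = 0  t=2,i=15
  ###.# -> #   bit 29 = 1  t=2,i=16
  ###.. -> .   bit 28 = 0  t=1,i=11
  ##.## -> #   bit 27 = 1  t=2,i=0
  ##.#. -> .   bit 26 = 0  t=4,i=4
  ##..# -> #   bit 25 = 1  t=4,i=9
  ##... -> #   bit 24 = 1  t=1,i=1
  #.### -> .   bit 23 = 0  t=2,i=1
  #.##. -> #   bit 22 = 1  t=3,i=13
  #.#.# -> .   bit 21 = 0  t=4,i=5
  #.#.. -> .   bit 20 = 0  t=0,i=3
  #..## -> #   bit 19 = 1  t=4,i=10
  #..#. -> #   bit 18 = 1  t=0,i=0
  #...# -> #   bit 17 = 1  t=0,i=5
  #.... -> #   bit 16 = 1  t=0,i=9
  .#### -> #   bit 15 = 1  t=2,i=13
  .###. -> .   bit 14 = 0  t=1,i=10
  .##.# -> .   bit 13 = 0  t=3,i=14
  .##.. -> .   bit 12 = 0  t=1,i=0
  .#.## -> #   bit 11 = 1  t=4,i=6
  .#.#. -> .   bit 10 = 0  t=0,i=2
  .#..# -> #   bit 9 = 1  t=0,i=16
  .#... -> .   bit 8 = 0  t=0,i=4
  ..### -> .   bit 7 = 0  t=1,i=9
  ..##. -> #   bit 6 = 1  t=1,i=16
  ..#.# -> .   bit 5 = 0  t=0,i=1
  ..#.. -> .   bit 4 = 0  t=0,i=7
  ...## -> #   bit 3 = 1  t=1,i=8
  ...#. -> .   bit 2 = 0  t=0,i=6
  ....# -> #   bit 1 = 1  t=0,i=11
  ..... -> #   bit 0 = 1  t=0,i=10
  bits 10101011010011111000101001001011 = 2874116683

2874116683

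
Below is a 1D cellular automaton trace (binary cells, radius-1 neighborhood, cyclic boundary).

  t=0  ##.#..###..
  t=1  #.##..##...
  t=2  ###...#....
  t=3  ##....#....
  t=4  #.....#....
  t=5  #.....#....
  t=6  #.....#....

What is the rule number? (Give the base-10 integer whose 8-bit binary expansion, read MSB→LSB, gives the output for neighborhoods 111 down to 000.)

  [7] ### => #  t=0,i=7
  [6] ##. => .  t=0,i=1
  [5] #.# => #  t=0,i=2
  [4] #.. => .  t=0,i=4
  [3] .## => #  t=0,i=0
  [2] .#. => #  t=0,i=3
  [1] ..# => .  t=0,i=5
  [0] ... => .  t=1,i=9
  bits 10101100 = 172

172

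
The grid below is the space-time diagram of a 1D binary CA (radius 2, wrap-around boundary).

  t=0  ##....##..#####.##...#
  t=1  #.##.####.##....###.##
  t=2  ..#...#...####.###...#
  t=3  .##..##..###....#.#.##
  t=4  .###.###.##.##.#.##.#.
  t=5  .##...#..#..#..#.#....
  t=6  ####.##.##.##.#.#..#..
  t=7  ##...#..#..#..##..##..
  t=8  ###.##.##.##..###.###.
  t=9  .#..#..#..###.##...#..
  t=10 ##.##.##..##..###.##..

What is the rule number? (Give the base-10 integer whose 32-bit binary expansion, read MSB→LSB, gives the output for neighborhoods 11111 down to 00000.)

57005276

  nb #####: next=.  (t=0,i=12, bit31=0)
  nb ####.: next=.  (t=0,i=13, bit30=0)
  nb ###.#: next=.  (t=0,i=14, bit29=0)
  nb ###..: next=.  (t=0,i=1, bit28=0)
  nb ##.##: next=.  (t=0,i=15, bit27=0)
  nb ##.#.: next=.  (t=4,i=14, bit26=0)
  nb ##..#: next=#  (t=0,i=8, bit25=1)
  nb ##...: next=#  (t=0,i=2, bit24=1)
  nb #.###: next=.  (t=1,i=5, bit23=0)
  nb #.##.: next=#  (t=0,i=16, bit22=1)
  nb #.#.#: next=#  (t=3,i=18, bit21=1)
  nb #.#..: next=.  (t=4,i=20, bit20=0)
  nb #..##: next=.  (t=0,i=9, bit19=0)
  nb #..#.: next=#  (t=2,i=1, bit18=1)
  nb #...#: next=.  (t=0,i=19, bit17=0)
  nb #....: next=#  (t=0,i=3, bit16=1)
  nb .####: next=#  (t=0,i=11, bit15=1)
  nb .###.: next=#  (t=0,i=0, bit14=1)
  nb .##.#: next=.  (t=1,i=3, bit13=0)
  nb .##..: next=#  (t=0,i=7, bit12=1)
  nb .#.##: next=.  (t=3,i=19, bit11=0)
  nb .#.#.: next=#  (t=3,i=17, bit10=1)
  nb .#..#: next=.  (t=2,i=0, bit9=0)
  nb .#...: next=.  (t=2,i=3, bit8=0)
  nb ..###: next=#  (t=0,i=10, bit7=1)
  nb ..##.: next=#  (t=0,i=6, bit6=1)
  nb ..#.#: next=.  (t=3,i=16, bit5=0)
  nb ..#..: next=#  (t=2,i=2, bit4=1)
  nb ...##: next=#  (t=0,i=5, bit3=1)
  nb ...#.: next=#  (t=2,i=5, bit2=1)
  nb ....#: next=.  (t=0,i=4, bit1=0)
  nb .....: next=.  (t=5,i=20, bit0=0)
  bits 00000011011001011101010011011100 = 57005276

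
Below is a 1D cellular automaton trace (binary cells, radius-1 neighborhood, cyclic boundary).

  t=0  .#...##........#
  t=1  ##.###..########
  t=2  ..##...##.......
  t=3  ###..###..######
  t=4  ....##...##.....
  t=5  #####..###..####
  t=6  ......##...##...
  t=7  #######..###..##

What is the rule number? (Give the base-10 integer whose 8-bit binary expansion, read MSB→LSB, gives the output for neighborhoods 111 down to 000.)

47

  ### -> .   bit 7 = 0  t=1,i=0
  ##. -> .   bit 6 = 0  t=0,i=6
  #.# -> #   bit 5 = 1  t=0,i=0
  #.. -> .   bit 4 = 0  t=0,i=2
  .## -> #   bit 3 = 1  t=0,i=5
  .#. -> #   bit 2 = 1  t=0,i=1
  ..# -> #   bit 1 = 1  t=0,i=4
  ... -> #   bit 0 = 1  t=0,i=3
  bits 00101111 = 47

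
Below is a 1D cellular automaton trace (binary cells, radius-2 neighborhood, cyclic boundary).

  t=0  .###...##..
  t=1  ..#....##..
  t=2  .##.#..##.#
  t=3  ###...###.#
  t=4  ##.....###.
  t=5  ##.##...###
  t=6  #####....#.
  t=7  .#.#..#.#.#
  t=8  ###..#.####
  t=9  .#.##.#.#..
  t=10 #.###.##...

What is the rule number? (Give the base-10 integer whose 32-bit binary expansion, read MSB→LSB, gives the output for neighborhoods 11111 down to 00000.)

1785592917

  #####|.  b31=0 t=5,i=10
  ####.|#  b30=1 t=3,i=1
  ###.#|#  b29=1 t=3,i=8
  ###..|.  b28=0 t=0,i=3
  ##.##|#  b27=1 t=3,i=9
  ##.#.|.  b26=0 t=2,i=3
  ##..#|#  b25=1 t=8,i=3
  ##...|.  b24=0 t=0,i=4
  #.###|.  b23=0 t=3,i=10
  #.##.|#  b22=1 t=2,i=1
  #.#.#|#  b21=1 t=2,i=10
  #.#..|.  b20=0 t=2,i=4
  #..##|#  b19=1 t=2,i=6
  #..#.|#  b18=1 t=7,i=5
  #...#|.  b17=0 t=0,i=5
  #....|#  b16=1 t=1,i=4
  .####|#  b15=1 t=3,i=0
  .###.|#  b14=1 t=0,i=2
  .##.#|#  b13=1 t=2,i=2
  .##..|#  b12=1 t=0,i=8
  .#.##|#  b11=1 t=2,i=0
  .#.#.|#  b10=1 t=7,i=0
  .#..#|.  b9=0 t=2,i=5
  .#...|.  b8=0 t=1,i=3
  ..###|.  b7=0 t=0,i=1
  ..##.|#  b6=1 t=0,i=7
  ..#.#|.  b5=0 t=6,i=9
  ..#..|#  b4=1 t=1,i=2
  ...##|.  b3=0 t=0,i=0
  ...#.|#  b2=1 t=1,i=1
  ....#|.  b1=0 t=1,i=0
  .....|#  b0=1 t=4,i=4
  bits 01101010011011011111110001010101 = 1785592917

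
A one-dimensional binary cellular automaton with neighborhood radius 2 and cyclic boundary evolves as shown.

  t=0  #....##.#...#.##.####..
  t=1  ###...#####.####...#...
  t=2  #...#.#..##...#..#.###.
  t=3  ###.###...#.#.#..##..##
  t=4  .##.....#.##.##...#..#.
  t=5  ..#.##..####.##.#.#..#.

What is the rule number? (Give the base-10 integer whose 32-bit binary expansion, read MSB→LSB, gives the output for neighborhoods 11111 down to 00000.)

  [31] ##### => .  t=1,i=8
  [30] ####. => #  t=0,i=19
  [29] ###.# => #  t=1,i=10
  [28] ###.. => .  t=0,i=20
  [27] ##.## => .  t=0,i=16
  [26] ##.#. => #  t=0,i=7
  [25] ##..# => .  t=0,i=21
  [24] ##... => .  t=1,i=3
  [23] #.### => .  t=0,i=17
  [22] #.##. => #  t=0,i=14
  [21] #.#.# => .  t=3,i=12
  [20] #.#.. => #  t=0,i=8
  [19] #..## => .  t=2,i=8
  [18] #..#. => .  t=0,i=22
  [17] #...# => #  t=0,i=10
  [16] #.... => #  t=0,i=2
  [15] .#### => .  t=0,i=18
  [14] .###. => .  t=1,i=1
  [13] .##.# => #  t=0,i=6
  [12] .##.. => #  t=2,i=10
  [11] .#.## => #  t=0,i=13
  [10] .#.#. => #  t=2,i=5
  [9] .#..# => .  t=2,i=7
  [8] .#... => #  t=0,i=1
  [7] ..### => #  t=1,i=0
  [6] ..##. => .  t=0,i=5
  [5] ..#.# => #  t=0,i=12
  [4] ..#.. => #  t=0,i=0
  [3] ...## => .  t=0,i=4
  [2] ...#. => .  t=0,i=11
  [1] ....# => .  t=0,i=3
  [0] ..... => #  t=4,i=5
  bits 01100100010100110011110110110001 = 1683176881

1683176881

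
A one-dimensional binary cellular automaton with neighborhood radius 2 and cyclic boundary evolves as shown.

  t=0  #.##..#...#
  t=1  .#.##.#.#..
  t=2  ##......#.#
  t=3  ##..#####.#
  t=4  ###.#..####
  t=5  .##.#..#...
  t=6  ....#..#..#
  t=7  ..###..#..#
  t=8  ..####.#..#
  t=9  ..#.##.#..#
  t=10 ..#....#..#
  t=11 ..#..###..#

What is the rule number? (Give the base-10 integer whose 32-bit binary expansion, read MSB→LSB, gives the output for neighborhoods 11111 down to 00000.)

2056409271

  [31] ##### => .  t=3,i=6
  [30] ####. => #  t=3,i=7
  [29] ###.# => #  t=3,i=8
  [28] ###.. => #  t=2,i=1
  [27] ##.## => #  t=0,i=1
  [26] ##.#. => .  t=1,i=5
  [25] ##..# => #  t=0,i=4
  [24] ##... => .  t=2,i=2
  [23] #.### => #  t=2,i=10
  [22] #.##. => .  t=0,i=2
  [21] #.#.# => .  t=1,i=6
  [20] #.#.. => #  t=1,i=8
  [19] #..## => .  t=3,i=3
  [18] #..#. => .  t=0,i=5
  [17] #...# => #  t=0,i=8
  [16] #.... => .  t=2,i=3
  [15] .#### => .  t=3,i=5
  [14] .###. => #  t=2,i=0
  [13] .##.# => .  t=0,i=0
  [12] .##.. => #  t=0,i=3
  [11] .#.## => .  t=1,i=2
  [10] .#.#. => .  t=1,i=7
  [9] .#..# => .  t=4,i=5
  [8] .#... => .  t=0,i=7
  [7] ..### => #  t=3,i=4
  [6] ..##. => .  t=0,i=10
  [5] ..#.# => #  t=1,i=1
  [4] ..#.. => #  t=0,i=6
  [3] ...## => .  t=0,i=9
  [2] ...#. => #  t=1,i=0
  [1] ....# => #  t=2,i=6
  [0] ..... => #  t=2,i=4
  bits 01111010100100100101000010110111 = 2056409271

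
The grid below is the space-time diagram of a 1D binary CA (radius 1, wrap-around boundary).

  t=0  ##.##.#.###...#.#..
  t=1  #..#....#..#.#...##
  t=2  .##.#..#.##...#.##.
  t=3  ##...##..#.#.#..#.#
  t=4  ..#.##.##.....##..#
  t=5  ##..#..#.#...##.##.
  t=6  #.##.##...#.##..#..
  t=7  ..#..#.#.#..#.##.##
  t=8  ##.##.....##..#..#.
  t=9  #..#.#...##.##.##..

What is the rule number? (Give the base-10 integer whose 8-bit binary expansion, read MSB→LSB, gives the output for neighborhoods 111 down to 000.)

26

  [7] ### => .  t=0,i=9
  [6] ##. => .  t=0,i=1
  [5] #.# => .  t=0,i=2
  [4] #.. => #  t=0,i=11
  [3] .## => #  t=0,i=0
  [2] .#. => .  t=0,i=6
  [1] ..# => #  t=0,i=13
  [0] ... => .  t=0,i=12
  bits 00011010 = 26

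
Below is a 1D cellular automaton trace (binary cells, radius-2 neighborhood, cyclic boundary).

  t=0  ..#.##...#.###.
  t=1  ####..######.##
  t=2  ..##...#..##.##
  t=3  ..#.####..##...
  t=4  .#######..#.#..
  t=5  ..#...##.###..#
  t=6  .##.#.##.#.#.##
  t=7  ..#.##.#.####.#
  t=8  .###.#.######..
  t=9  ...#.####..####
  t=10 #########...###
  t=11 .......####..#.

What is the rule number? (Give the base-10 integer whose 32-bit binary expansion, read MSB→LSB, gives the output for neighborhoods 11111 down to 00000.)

  #####|.  b31=0 t=1,i=0
  ####.|#  b30=1 t=1,i=2
  ###.#|#  b29=1 t=1,i=11
  ###..|#  b28=1 t=0,i=13
  ##.##|.  b27=0 t=1,i=12
  ##.#.|.  b26=0 t=6,i=3
  ##..#|.  b25=0 t=1,i=4
  ##...|#  b24=1 t=0,i=6
  #.###|#  b23=1 t=0,i=11
  #.##.|.  b22=0 t=0,i=4
  #.#.#|#  b21=1 t=6,i=4
  #.#..|.  b20=0 t=4,i=12
  #..##|.  b19=0 t=1,i=5
  #..#.|#  b18=1 t=4,i=9
  #...#|#  b17=1 t=0,i=0
  #....|.  b16=0 t=3,i=13
  .####|#  b15=1 t=1,i=7
  .###.|.  b14=0 t=0,i=12
  .##.#|#  b13=1 t=2,i=11
  .##..|.  b12=0 t=0,i=5
  .#.##|#  b11=1 t=0,i=3
  .#.#.|#  b10=1 t=4,i=11
  .#..#|.  b9=0 t=2,i=8
  .#...|.  b8=0 t=4,i=13
  ..###|.  b7=0 t=1,i=6
  ..##.|#  b6=1 t=2,i=2
  ..#.#|#  b5=1 t=0,i=2
  ..#..|#  b4=1 t=2,i=7
  ...##|.  b3=0 t=4,i=0
  ...#.|#  b2=1 t=0,i=1
  ....#|.  b1=0 t=3,i=0
  .....|.  b0=0 t=3,i=14
  bits 01110001101001101010110001110100 = 1906748532

1906748532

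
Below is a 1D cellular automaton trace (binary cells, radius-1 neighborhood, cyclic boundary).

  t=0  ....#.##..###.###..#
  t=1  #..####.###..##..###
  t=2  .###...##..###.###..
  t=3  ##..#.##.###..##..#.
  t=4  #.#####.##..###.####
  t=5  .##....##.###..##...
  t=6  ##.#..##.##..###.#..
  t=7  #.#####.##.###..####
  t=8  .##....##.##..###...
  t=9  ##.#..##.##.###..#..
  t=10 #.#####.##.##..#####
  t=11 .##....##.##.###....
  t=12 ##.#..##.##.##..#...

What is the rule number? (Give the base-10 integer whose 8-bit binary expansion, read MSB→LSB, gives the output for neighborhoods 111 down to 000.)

62

  nb ###: next=.  (t=0,i=11, bit7=0)
  nb ##.: next=.  (t=0,i=7, bit6=0)
  nb #.#: next=#  (t=0,i=5, bit5=1)
  nb #..: next=#  (t=0,i=0, bit4=1)
  nb .##: next=#  (t=0,i=6, bit3=1)
  nb .#.: next=#  (t=0,i=4, bit2=1)
  nb ..#: next=#  (t=0,i=3, bit1=1)
  nb ...: next=.  (t=0,i=1, bit0=0)
  bits 00111110 = 62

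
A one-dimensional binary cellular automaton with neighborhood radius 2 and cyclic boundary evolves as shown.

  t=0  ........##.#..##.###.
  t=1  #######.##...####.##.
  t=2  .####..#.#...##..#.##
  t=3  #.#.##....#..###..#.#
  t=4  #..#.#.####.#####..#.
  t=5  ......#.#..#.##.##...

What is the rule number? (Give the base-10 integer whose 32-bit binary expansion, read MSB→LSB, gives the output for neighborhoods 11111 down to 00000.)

2584345047

  nb #####: next=#  (t=1,i=2, bit31=1)
  nb ####.: next=.  (t=1,i=5, bit30=0)
  nb ###.#: next=.  (t=1,i=6, bit29=0)
  nb ###..: next=#  (t=0,i=19, bit28=1)
  nb ##.##: next=#  (t=0,i=16, bit27=1)
  nb ##.#.: next=.  (t=0,i=10, bit26=0)
  nb ##..#: next=#  (t=2,i=5, bit25=1)
  nb ##...: next=.  (t=0,i=20, bit24=0)
  nb #.###: next=.  (t=0,i=17, bit23=0)
  nb #.##.: next=.  (t=1,i=8, bit22=0)
  nb #.#.#: next=.  (t=3,i=2, bit21=0)
  nb #.#..: next=.  (t=0,i=11, bit20=0)
  nb #..##: next=#  (t=0,i=13, bit19=1)
  nb #..#.: next=.  (t=2,i=6, bit18=0)
  nb #...#: next=.  (t=1,i=11, bit17=0)
  nb #....: next=#  (t=0,i=0, bit16=1)
  nb .####: next=#  (t=1,i=1, bit15=1)
  nb .###.: next=#  (t=0,i=18, bit14=1)
  nb .##.#: next=#  (t=0,i=9, bit13=1)
  nb .##..: next=#  (t=1,i=9, bit12=1)
  nb .#.##: next=#  (t=2,i=18, bit11=1)
  nb .#.#.: next=.  (t=2,i=8, bit10=0)
  nb .#..#: next=.  (t=0,i=12, bit9=0)
  nb .#...: next=#  (t=2,i=10, bit8=1)
  nb ..###: next=#  (t=1,i=13, bit7=1)
  nb ..##.: next=#  (t=0,i=8, bit6=1)
  nb ..#.#: next=.  (t=2,i=7, bit5=0)
  nb ..#..: next=#  (t=3,i=10, bit4=1)
  nb ...##: next=.  (t=0,i=7, bit3=0)
  nb ...#.: next=#  (t=3,i=9, bit2=1)
  nb ....#: next=#  (t=0,i=6, bit1=1)
  nb .....: next=#  (t=0,i=1, bit0=1)
  bits 10011010000010011111100111010111 = 2584345047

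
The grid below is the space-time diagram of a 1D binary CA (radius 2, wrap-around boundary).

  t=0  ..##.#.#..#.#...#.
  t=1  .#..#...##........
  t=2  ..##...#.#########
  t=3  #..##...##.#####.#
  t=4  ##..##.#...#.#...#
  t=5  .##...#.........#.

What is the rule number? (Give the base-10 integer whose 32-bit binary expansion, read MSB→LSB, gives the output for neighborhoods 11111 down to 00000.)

2546276875

  ##### -> #   bit 31 = 1  t=2,i=11
  ####. -> .   bit 30 = 0  t=2,i=16
  ###.# -> .   bit 29 = 0  t=3,i=15
  ###.. -> #   bit 28 = 1  t=2,i=17
  ##.## -> .   bit 27 = 0  t=3,i=10
  ##.#. -> #   bit 26 = 1  t=0,i=4
  ##..# -> #   bit 25 = 1  t=2,i=0
  ##... -> #   bit 24 = 1  t=1,i=10
  #.### -> #   bit 23 = 1  t=2,i=9
  #.##. -> #   bit 22 = 1  t=3,i=17
  #.#.# -> .   bit 21 = 0  t=0,i=5
  #.#.. -> .   bit 20 = 0  t=0,i=7
  #..## -> .   bit 19 = 0  t=2,i=1
  #..#. -> #   bit 18 = 1  t=0,i=9
  #...# -> .   bit 17 = 0  t=0,i=0
  #.... -> #   bit 16 = 1  t=1,i=11
  .#### -> .   bit 15 = 0  t=2,i=10
  .###. -> .   bit 14 = 0  t=4,i=0
  .##.# -> .   bit 13 = 0  t=0,i=3
  .##.. -> #   bit 12 = 1  t=1,i=9
  .#.## -> #   bit 11 = 1  t=2,i=8
  .#.#. -> .   bit 10 = 0  t=0,i=6
  .#..# -> #   bit 9 = 1  t=0,i=8
  .#... -> .   bit 8 = 0  t=0,i=13
  ..### -> .   bit 7 = 0  t=4,i=17
  ..##. -> .   bit 6 = 0  t=0,i=2
  ..#.# -> .   bit 5 = 0  t=0,i=10
  ..#.. -> .   bit 4 = 0  t=0,i=16
  ...## -> #   bit 3 = 1  t=0,i=1
  ...#. -> .   bit 2 = 0  t=0,i=15
  ....# -> #   bit 1 = 1  t=1,i=17
  ..... -> #   bit 0 = 1  t=1,i=12
  bits 10010111110001010001101000001011 = 2546276875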